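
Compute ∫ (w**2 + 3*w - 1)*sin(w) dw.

Use integration by parts with u = w**2 + 3*w - 1, dv = sin(w) dw, so v = -cos(w).
Apply parts 2 times (tabular method): alternate signs, differentiate u down to 0, integrate dv up.

-w**2*cos(w) + 2*w*sin(w) - 3*w*cos(w) + 3*sin(w) + 3*cos(w) + C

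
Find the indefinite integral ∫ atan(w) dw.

w*atan(w) - log(w**2 + 1)/2 + C

Use integration by parts with u = arctan(w), dv = dw.
Then du = 1/(w**2 + 1) dw.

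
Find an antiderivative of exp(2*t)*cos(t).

exp(2*t)*sin(t)/5 + 2*exp(2*t)*cos(t)/5 + C

Let I denote the integral. Integrate by parts with u = cos(t), dv = exp(2*t) dt, so v = exp(2*t)/2: I = exp(2*t)*cos(t)/2 + (1/2)·∫ exp(2*t)*sin(t) dt.
Apply parts again with u = sin(t), dv = exp(2*t) dt: ∫ exp(2*t)*sin(t) dt = exp(2*t)*sin(t)/2 − (1/2)·I. Substituting back brings back I: I = exp(2*t)*sin(t)/4 + exp(2*t)*cos(t)/2 − (1/4)·I.
Solving for I: (1 + 1/4)·I equals the remaining terms, so I = (4/5)·(exp(2*t)*sin(t)/4 + exp(2*t)*cos(t)/2).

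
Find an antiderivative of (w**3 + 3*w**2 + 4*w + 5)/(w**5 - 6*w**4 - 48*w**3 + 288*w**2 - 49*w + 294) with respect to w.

523*log(w - 7)/700 - 353*log(w - 6)/481 - 219*log(w + 7)/9100 + log(w**2 + 1)/185 + 9*atan(w)/1850 + C

Factor the denominator: (w - 7)*(w - 6)*(w + 7)*(w**2 + 1).
Partial-fraction decomposition: (20*w + 9)/(1850*(w**2 + 1)) - 219/(9100*(w + 7)) - 353/(481*(w - 6)) + 523/(700*(w - 7)).
Integrate each term; A/(w−a) gives A·log|w−a|; the (Bw+D)/(w²+p²) term gives a log and an atan.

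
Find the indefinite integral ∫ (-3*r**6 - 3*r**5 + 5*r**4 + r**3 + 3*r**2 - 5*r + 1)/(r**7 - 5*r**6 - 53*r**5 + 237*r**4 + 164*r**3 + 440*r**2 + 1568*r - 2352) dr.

Factor the denominator: (r - 7)*(r - 6)*(r - 1)*(r + 2)*(r + 7)*(r**2 + 4).
Partial-fraction decomposition: -3*(109*r + 924)/(21200*(r**2 + 4)) - 290681/(385840*(r + 7)) + 1/(8640*(r + 2)) - 1/(3600*(r - 1)) + 156521/(20800*(r - 6)) - 390907/(40068*(r - 7)).
Integrate each term; A/(r−a) gives A·log|r−a|; the (Br+D)/(r²+p²) term gives a log and an atan.

-390907*log(r - 7)/40068 + 156521*log(r - 6)/20800 - log(r - 1)/3600 + log(r + 2)/8640 - 290681*log(r + 7)/385840 - 327*log(r**2 + 4)/42400 - 693*atan(r/2)/10600 + C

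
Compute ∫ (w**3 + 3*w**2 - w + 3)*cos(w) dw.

w**3*sin(w) + 3*w**2*sin(w) + 3*w**2*cos(w) - 7*w*sin(w) + 6*w*cos(w) - 3*sin(w) - 7*cos(w) + C

Use integration by parts with u = w**3 + 3*w**2 - w + 3, dv = cos(w) dw, so v = sin(w).
Apply parts 3 times (tabular method): alternate signs, differentiate u down to 0, integrate dv up.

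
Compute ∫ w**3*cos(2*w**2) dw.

Let u = w², du = 2w dw; rewrite as (1/2)∫ u^1·cos(2u) du.
Now integrate by parts 1 time.

w**2*sin(2*w**2)/4 + cos(2*w**2)/8 + C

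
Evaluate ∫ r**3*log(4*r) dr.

Use integration by parts with u = log(4*r), dv = r**3 dr.
Then du = 1/r dr and v = r**4/4.

r**4*(log(r) + 2*log(2))/4 - r**4/16 + C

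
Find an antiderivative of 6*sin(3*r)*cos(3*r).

Let u = sin(3*r), so du = (3*cos(3*r)) dr.
Rewriting, the integral becomes 2·∫ u^1 du = 2·u^2/2.
Substituting back, u = sin(3*r).

sin(3*r)**2 + C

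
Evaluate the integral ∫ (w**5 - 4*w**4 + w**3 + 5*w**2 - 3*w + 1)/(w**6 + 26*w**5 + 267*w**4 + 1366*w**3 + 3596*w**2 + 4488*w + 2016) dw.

Factor the denominator: (w + 1)*(w + 2)*(w + 4)*(w + 6)**2*(w + 7).
Partial-fraction decomposition: 2943/(10*(w + 7)) - 212597/(800*(w + 6)) + 12977/(40*(w + 6)**2) - 673/(24*(w + 4)) + 77/(160*(w + 2)) + 1/(150*(w + 1)).
Integrate each term; A/(w−a) gives A·log|w−a|; A/(w−a)² gives −A/(w−a).

log(w + 1)/150 + 77*log(w + 2)/160 - 673*log(w + 4)/24 - 212597*log(w + 6)/800 + 2943*log(w + 7)/10 - 12977/(40*w + 240) + C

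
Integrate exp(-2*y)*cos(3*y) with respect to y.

Let I denote the integral. Integrate by parts with u = cos(3*y), dv = exp(-2*y) dy, so v = -exp(-2*y)/2: I = -exp(-2*y)*cos(3*y)/2 − (3/2)·∫ exp(-2*y)*sin(3*y) dy.
Apply parts again with u = sin(3*y), dv = exp(-2*y) dy: ∫ exp(-2*y)*sin(3*y) dy = -exp(-2*y)*sin(3*y)/2 + (3/2)·I. Substituting back brings back I: I = 3*exp(-2*y)*sin(3*y)/4 - exp(-2*y)*cos(3*y)/2 − (9/4)·I.
Solving for I: (1 + 9/4)·I equals the remaining terms, so I = (4/13)·(3*exp(-2*y)*sin(3*y)/4 - exp(-2*y)*cos(3*y)/2).

3*exp(-2*y)*sin(3*y)/13 - 2*exp(-2*y)*cos(3*y)/13 + C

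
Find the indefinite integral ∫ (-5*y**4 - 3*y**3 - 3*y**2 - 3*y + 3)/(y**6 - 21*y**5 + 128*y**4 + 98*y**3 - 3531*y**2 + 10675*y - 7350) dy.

Factor the denominator: (y - 7)**2*(y - 6)*(y - 5)*(y - 1)*(y + 5).
Partial-fraction decomposition: 2807/(95040*(y + 5)) - 11/(4320*(y - 1)) + 3587/(160*(y - 5)) - 7251/(55*(y - 6)) + 7001/(64*(y - 7)) - 13199/(144*(y - 7)**2).
Integrate each term; A/(y−a) gives A·log|y−a|; A/(y−a)² gives −A/(y−a).

7001*log(y - 7)/64 - 7251*log(y - 6)/55 + 3587*log(y - 5)/160 - 11*log(y - 1)/4320 + 2807*log(y + 5)/95040 + 13199/(144*y - 1008) + C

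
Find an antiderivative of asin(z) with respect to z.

Use integration by parts with u = arcsin(z), dv = dz.
Then du = 1/sqrt(-z**2 + 1) dz.

z*asin(z) + sqrt(-z**2 + 1) + C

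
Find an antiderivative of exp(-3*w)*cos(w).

exp(-3*w)*sin(w)/10 - 3*exp(-3*w)*cos(w)/10 + C

Let I denote the integral. Integrate by parts with u = cos(w), dv = exp(-3*w) dw, so v = -exp(-3*w)/3: I = -exp(-3*w)*cos(w)/3 − (1/3)·∫ exp(-3*w)*sin(w) dw.
Apply parts again with u = sin(w), dv = exp(-3*w) dw: ∫ exp(-3*w)*sin(w) dw = -exp(-3*w)*sin(w)/3 + (1/3)·I. Substituting back brings back I: I = exp(-3*w)*sin(w)/9 - exp(-3*w)*cos(w)/3 − (1/9)·I.
Solving for I: (1 + 1/9)·I equals the remaining terms, so I = (9/10)·(exp(-3*w)*sin(w)/9 - exp(-3*w)*cos(w)/3).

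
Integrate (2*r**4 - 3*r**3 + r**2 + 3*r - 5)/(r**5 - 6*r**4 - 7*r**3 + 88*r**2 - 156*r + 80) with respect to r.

455*log(r - 5)/162 - 145*log(r - 2)/108 + log(r - 1)/10 + 703*log(r + 4)/1620 + 13/(18*r - 36) + C

Factor the denominator: (r - 5)*(r - 2)**2*(r - 1)*(r + 4).
Partial-fraction decomposition: 703/(1620*(r + 4)) + 1/(10*(r - 1)) - 145/(108*(r - 2)) - 13/(18*(r - 2)**2) + 455/(162*(r - 5)).
Integrate each term; A/(r−a) gives A·log|r−a|; A/(r−a)² gives −A/(r−a).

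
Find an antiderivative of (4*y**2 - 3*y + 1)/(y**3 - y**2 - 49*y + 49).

Factor the denominator: (y - 7)*(y - 1)*(y + 7).
Partial-fraction decomposition: 109/(56*(y + 7)) - 1/(24*(y - 1)) + 44/(21*(y - 7)).
Integrate each term: A/(y−a) contributes A·log|y−a|.

44*log(y - 7)/21 - log(y - 1)/24 + 109*log(y + 7)/56 + C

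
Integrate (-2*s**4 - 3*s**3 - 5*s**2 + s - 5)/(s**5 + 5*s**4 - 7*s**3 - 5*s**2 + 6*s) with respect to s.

-5*log(s)/6 - 3*log(s - 1)/14 + log(s + 1)/2 - 61*log(s + 6)/42 + 1/(s - 1) + C

Factor the denominator: s*(s - 1)**2*(s + 1)*(s + 6).
Partial-fraction decomposition: -61/(42*(s + 6)) + 1/(2*(s + 1)) - 3/(14*(s - 1)) - 1/(s - 1)**2 - 5/(6*s).
Integrate each term; A/(s−a) gives A·log|s−a|; A/(s−a)² gives −A/(s−a).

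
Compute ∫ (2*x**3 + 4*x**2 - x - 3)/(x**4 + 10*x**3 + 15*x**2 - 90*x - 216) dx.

Factor the denominator: (x - 3)*(x + 3)*(x + 4)*(x + 6).
Partial-fraction decomposition: 95/(18*(x + 6)) - 9/(2*(x + 4)) + 1/(x + 3) + 2/(9*(x - 3)).
Integrate each term: A/(x−a) contributes A·log|x−a|.

2*log(x - 3)/9 + log(x + 3) - 9*log(x + 4)/2 + 95*log(x + 6)/18 + C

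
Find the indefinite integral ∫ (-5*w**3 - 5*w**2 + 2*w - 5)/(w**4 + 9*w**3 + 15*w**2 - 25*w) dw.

log(w)/5 - 13*log(w - 1)/36 - 871*log(w + 5)/180 - 97/(6*w + 30) + C

Factor the denominator: w*(w - 1)*(w + 5)**2.
Partial-fraction decomposition: -871/(180*(w + 5)) + 97/(6*(w + 5)**2) - 13/(36*(w - 1)) + 1/(5*w).
Integrate each term; A/(w−a) gives A·log|w−a|; A/(w−a)² gives −A/(w−a).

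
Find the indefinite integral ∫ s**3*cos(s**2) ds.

Let u = s², du = 2s ds; rewrite as (1/2)∫ u^1·cos(1u) du.
Now integrate by parts 1 time.

s**2*sin(s**2)/2 + cos(s**2)/2 + C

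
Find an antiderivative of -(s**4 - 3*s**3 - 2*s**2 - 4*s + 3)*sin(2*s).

s**4*cos(2*s)/2 - s**3*sin(2*s) - 3*s**3*cos(2*s)/2 + 9*s**2*sin(2*s)/4 - 5*s**2*cos(2*s)/2 + 5*s*sin(2*s)/2 + s*cos(2*s)/4 - sin(2*s)/8 + 11*cos(2*s)/4 + C

Use integration by parts with u = s**4 - 3*s**3 - 2*s**2 - 4*s + 3, dv = -sin(2*s) ds, so v = cos(2*s)/2.
Apply parts 4 times (tabular method): alternate signs, differentiate u down to 0, integrate dv up.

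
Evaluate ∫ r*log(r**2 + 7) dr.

Let u = r**2 + 7, so du = (2*r) dr.
The integral becomes (1/2)·∫ log(u) du; integrate by parts with u′=log(u), dv′=du.

r**2*log(r**2 + 7)/2 - r**2/2 + 7*log(r**2 + 7)/2 + C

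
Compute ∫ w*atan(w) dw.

Use integration by parts with u = arctan(w), dv = w dw.
Then du = 1/(w**2 + 1) dw.

w**2*atan(w)/2 - w/2 + atan(w)/2 + C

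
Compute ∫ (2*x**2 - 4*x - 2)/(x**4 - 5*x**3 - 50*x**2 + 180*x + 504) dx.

Factor the denominator: (x - 7)*(x - 6)*(x + 2)*(x + 6).
Partial-fraction decomposition: -47/(312*(x + 6)) + 7/(144*(x + 2)) - 23/(48*(x - 6)) + 68/(117*(x - 7)).
Integrate each term: A/(x−a) contributes A·log|x−a|.

68*log(x - 7)/117 - 23*log(x - 6)/48 + 7*log(x + 2)/144 - 47*log(x + 6)/312 + C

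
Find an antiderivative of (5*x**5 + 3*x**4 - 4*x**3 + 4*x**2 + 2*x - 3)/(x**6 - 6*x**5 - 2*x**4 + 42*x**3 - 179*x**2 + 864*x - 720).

17107*log(x - 5)/1224 - 5701*log(x - 4)/600 + 7*log(x - 1)/600 + 4043*log(x + 4)/9000 + 137*log(x**2 + 9)/4250 + 4123*atan(x/3)/4250 + C

Factor the denominator: (x - 5)*(x - 4)*(x - 1)*(x + 4)*(x**2 + 9).
Partial-fraction decomposition: (274*x + 12369)/(4250*(x**2 + 9)) + 4043/(9000*(x + 4)) + 7/(600*(x - 1)) - 5701/(600*(x - 4)) + 17107/(1224*(x - 5)).
Integrate each term; A/(x−a) gives A·log|x−a|; the (Bx+D)/(x²+p²) term gives a log and an atan.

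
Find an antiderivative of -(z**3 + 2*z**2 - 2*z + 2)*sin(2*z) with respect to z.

z**3*cos(2*z)/2 - 3*z**2*sin(2*z)/4 + z**2*cos(2*z) - z*sin(2*z) - 7*z*cos(2*z)/4 + 7*sin(2*z)/8 + cos(2*z)/2 + C

Use integration by parts with u = z**3 + 2*z**2 - 2*z + 2, dv = -sin(2*z) dz, so v = cos(2*z)/2.
Apply parts 3 times (tabular method): alternate signs, differentiate u down to 0, integrate dv up.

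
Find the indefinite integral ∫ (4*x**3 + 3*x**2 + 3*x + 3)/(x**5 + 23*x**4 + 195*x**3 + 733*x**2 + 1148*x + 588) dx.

Factor the denominator: (x + 1)*(x + 2)*(x + 6)*(x + 7)**2.
Partial-fraction decomposition: 34493/(900*(x + 7)) + 1243/(30*(x + 7)**2) - 771/(20*(x + 6)) + 23/(100*(x + 2)) - 1/(180*(x + 1)).
Integrate each term; A/(x−a) gives A·log|x−a|; A/(x−a)² gives −A/(x−a).

-log(x + 1)/180 + 23*log(x + 2)/100 - 771*log(x + 6)/20 + 34493*log(x + 7)/900 - 1243/(30*x + 210) + C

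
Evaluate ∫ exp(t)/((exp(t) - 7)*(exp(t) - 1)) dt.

Let u = e^t, du = e^t dt.
The integral becomes ∫ du/((u-1)(u-7)); decompose into partial fractions.

log(exp(t) - 7)/6 - log(exp(t) - 1)/6 + C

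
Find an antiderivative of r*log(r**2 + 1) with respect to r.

r**2*log(r**2 + 1)/2 - r**2/2 + log(r**2 + 1)/2 + C

Let u = r**2 + 1, so du = (2*r) dr.
The integral becomes (1/2)·∫ log(u) du; integrate by parts with u′=log(u), dv′=du.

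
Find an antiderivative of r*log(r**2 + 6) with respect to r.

Let u = r**2 + 6, so du = (2*r) dr.
The integral becomes (1/2)·∫ log(u) du; integrate by parts with u′=log(u), dv′=du.

r**2*log(r**2 + 6)/2 - r**2/2 + 3*log(r**2 + 6) + C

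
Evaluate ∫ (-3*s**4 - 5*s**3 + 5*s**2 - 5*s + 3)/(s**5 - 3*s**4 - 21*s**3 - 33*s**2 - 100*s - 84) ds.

Factor the denominator: (s - 7)*(s + 1)*(s + 3)*(s**2 + 4).
Partial-fraction decomposition: -(404*s + 231)/(689*(s**2 + 4)) - 9/(52*(s + 3)) - 3/(16*(s + 1)) - 1741/(848*(s - 7)).
Integrate each term; A/(s−a) gives A·log|s−a|; the (Bs+D)/(s²+p²) term gives a log and an atan.

-1741*log(s - 7)/848 - 3*log(s + 1)/16 - 9*log(s + 3)/52 - 202*log(s**2 + 4)/689 - 231*atan(s/2)/1378 + C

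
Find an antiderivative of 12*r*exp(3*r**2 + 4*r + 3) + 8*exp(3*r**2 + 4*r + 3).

2*exp(3*r**2 + 4*r + 3) + C

Let u = 3*r**2 + 4*r + 3, so du = (6*r + 4) dr.
Rewriting, the integral becomes 2·∫ e^u du = 2·e^u.
Substituting back, u = 3*r**2 + 4*r + 3.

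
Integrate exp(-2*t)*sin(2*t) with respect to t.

-exp(-2*t)*sin(2*t)/4 - exp(-2*t)*cos(2*t)/4 + C

Let I denote the integral. Integrate by parts with u = sin(2*t), dv = exp(-2*t) dt, so v = -exp(-2*t)/2: I = -exp(-2*t)*sin(2*t)/2 + ∫ exp(-2*t)*cos(2*t) dt.
Apply parts again with u = cos(2*t), dv = exp(-2*t) dt: ∫ exp(-2*t)*cos(2*t) dt = -exp(-2*t)*cos(2*t)/2 − I. Substituting back brings back I: I = -exp(-2*t)*sin(2*t)/2 - exp(-2*t)*cos(2*t)/2 − I.
Solving for I: (1 + 1)·I equals the remaining terms, so I = (1/2)·(-exp(-2*t)*sin(2*t)/2 - exp(-2*t)*cos(2*t)/2).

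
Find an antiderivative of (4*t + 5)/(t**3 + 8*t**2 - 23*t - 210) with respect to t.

Factor the denominator: (t - 5)*(t + 6)*(t + 7).
Partial-fraction decomposition: -23/(12*(t + 7)) + 19/(11*(t + 6)) + 25/(132*(t - 5)).
Integrate each term: A/(t−a) contributes A·log|t−a|.

25*log(t - 5)/132 + 19*log(t + 6)/11 - 23*log(t + 7)/12 + C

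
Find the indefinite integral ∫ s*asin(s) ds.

Use integration by parts with u = arcsin(s), dv = s ds.
Then du = 1/sqrt(-s**2 + 1) ds.

s**2*asin(s)/2 + s*sqrt(-s**2 + 1)/4 - asin(s)/4 + C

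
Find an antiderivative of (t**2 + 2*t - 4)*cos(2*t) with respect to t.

Use integration by parts with u = t**2 + 2*t - 4, dv = cos(2*t) dt, so v = sin(2*t)/2.
Apply parts 2 times (tabular method): alternate signs, differentiate u down to 0, integrate dv up.

t**2*sin(2*t)/2 + t*sin(2*t) + t*cos(2*t)/2 - 9*sin(2*t)/4 + cos(2*t)/2 + C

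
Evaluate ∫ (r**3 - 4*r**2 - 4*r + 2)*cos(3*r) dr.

Use integration by parts with u = r**3 - 4*r**2 - 4*r + 2, dv = cos(3*r) dr, so v = sin(3*r)/3.
Apply parts 3 times (tabular method): alternate signs, differentiate u down to 0, integrate dv up.

r**3*sin(3*r)/3 - 4*r**2*sin(3*r)/3 + r**2*cos(3*r)/3 - 14*r*sin(3*r)/9 - 8*r*cos(3*r)/9 + 26*sin(3*r)/27 - 14*cos(3*r)/27 + C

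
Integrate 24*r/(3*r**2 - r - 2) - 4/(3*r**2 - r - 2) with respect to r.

Let u = 3*r**2 - r - 2, so du = (6*r - 1) dr.
Rewriting, the integral becomes 4·∫ 1/u du = 4·log(u).
Substituting back, u = 3*r**2 - r - 2.

4*log(3*r**2 - r - 2) + C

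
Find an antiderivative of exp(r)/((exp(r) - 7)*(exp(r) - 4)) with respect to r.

log(exp(r) - 7)/3 - log(exp(r) - 4)/3 + C

Let u = e^r, du = e^r dr.
The integral becomes ∫ du/((u-4)(u-7)); decompose into partial fractions.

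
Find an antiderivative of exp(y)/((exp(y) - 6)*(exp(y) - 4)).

Let u = e^y, du = e^y dy.
The integral becomes ∫ du/((u-6)(u-4)); decompose into partial fractions.

log(exp(y) - 6)/2 - log(exp(y) - 4)/2 + C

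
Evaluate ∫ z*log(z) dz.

Use integration by parts with u = log(z), dv = z dz.
Then du = 1/z dz and v = z**2/2.

z**2*log(z)/2 - z**2/4 + C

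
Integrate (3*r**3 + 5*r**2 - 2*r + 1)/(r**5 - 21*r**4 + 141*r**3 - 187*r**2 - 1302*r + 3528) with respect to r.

-38953*log(r - 7)/900 + 817*log(r - 6)/18 - 265*log(r - 4)/126 - 29*log(r + 3)/6300 - 1261/(30*r - 210) + C

Factor the denominator: (r - 7)**2*(r - 6)*(r - 4)*(r + 3).
Partial-fraction decomposition: -29/(6300*(r + 3)) - 265/(126*(r - 4)) + 817/(18*(r - 6)) - 38953/(900*(r - 7)) + 1261/(30*(r - 7)**2).
Integrate each term; A/(r−a) gives A·log|r−a|; A/(r−a)² gives −A/(r−a).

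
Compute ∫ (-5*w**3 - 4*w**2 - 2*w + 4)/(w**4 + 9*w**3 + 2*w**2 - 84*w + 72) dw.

-7*log(w - 2)/8 + log(w - 1)/7 - 239*log(w + 6)/56 - 17/(w + 6) + C

Factor the denominator: (w - 2)*(w - 1)*(w + 6)**2.
Partial-fraction decomposition: -239/(56*(w + 6)) + 17/(w + 6)**2 + 1/(7*(w - 1)) - 7/(8*(w - 2)).
Integrate each term; A/(w−a) gives A·log|w−a|; A/(w−a)² gives −A/(w−a).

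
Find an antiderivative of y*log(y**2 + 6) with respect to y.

Let u = y**2 + 6, so du = (2*y) dy.
The integral becomes (1/2)·∫ log(u) du; integrate by parts with u′=log(u), dv′=du.

y**2*log(y**2 + 6)/2 - y**2/2 + 3*log(y**2 + 6) + C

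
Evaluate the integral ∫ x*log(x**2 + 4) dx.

Let u = x**2 + 4, so du = (2*x) dx.
The integral becomes (1/2)·∫ log(u) du; integrate by parts with u′=log(u), dv′=du.

x**2*log(x**2 + 4)/2 - x**2/2 + 2*log(x**2 + 4) + C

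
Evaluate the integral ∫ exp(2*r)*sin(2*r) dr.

exp(2*r)*sin(2*r)/4 - exp(2*r)*cos(2*r)/4 + C

Let I denote the integral. Integrate by parts with u = sin(2*r), dv = exp(2*r) dr, so v = exp(2*r)/2: I = exp(2*r)*sin(2*r)/2 − ∫ exp(2*r)*cos(2*r) dr.
Apply parts again with u = cos(2*r), dv = exp(2*r) dr: ∫ exp(2*r)*cos(2*r) dr = exp(2*r)*cos(2*r)/2 + I. Substituting back brings back I: I = exp(2*r)*sin(2*r)/2 - exp(2*r)*cos(2*r)/2 − I.
Solving for I: (1 + 1)·I equals the remaining terms, so I = (1/2)·(exp(2*r)*sin(2*r)/2 - exp(2*r)*cos(2*r)/2).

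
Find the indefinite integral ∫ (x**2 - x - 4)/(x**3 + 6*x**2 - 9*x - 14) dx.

Factor the denominator: (x - 2)*(x + 1)*(x + 7).
Partial-fraction decomposition: 26/(27*(x + 7)) + 1/(9*(x + 1)) - 2/(27*(x - 2)).
Integrate each term: A/(x−a) contributes A·log|x−a|.

-2*log(x - 2)/27 + log(x + 1)/9 + 26*log(x + 7)/27 + C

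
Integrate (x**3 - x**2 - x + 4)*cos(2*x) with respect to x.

Use integration by parts with u = x**3 - x**2 - x + 4, dv = cos(2*x) dx, so v = sin(2*x)/2.
Apply parts 3 times (tabular method): alternate signs, differentiate u down to 0, integrate dv up.

x**3*sin(2*x)/2 - x**2*sin(2*x)/2 + 3*x**2*cos(2*x)/4 - 5*x*sin(2*x)/4 - x*cos(2*x)/2 + 9*sin(2*x)/4 - 5*cos(2*x)/8 + C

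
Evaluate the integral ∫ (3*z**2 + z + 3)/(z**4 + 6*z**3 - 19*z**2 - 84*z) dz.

Factor the denominator: z*(z - 4)*(z + 3)*(z + 7).
Partial-fraction decomposition: -13/(28*(z + 7)) + 9/(28*(z + 3)) + 5/(28*(z - 4)) - 1/(28*z).
Integrate each term: A/(z−a) contributes A·log|z−a|.

-log(z)/28 + 5*log(z - 4)/28 + 9*log(z + 3)/28 - 13*log(z + 7)/28 + C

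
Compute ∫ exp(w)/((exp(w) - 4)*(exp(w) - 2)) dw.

Let u = e^w, du = e^w dw.
The integral becomes ∫ du/((u-2)(u-4)); decompose into partial fractions.

log(exp(w) - 4)/2 - log(exp(w) - 2)/2 + C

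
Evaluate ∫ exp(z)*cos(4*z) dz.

4*exp(z)*sin(4*z)/17 + exp(z)*cos(4*z)/17 + C

Let I denote the integral. Integrate by parts with u = cos(4*z), dv = exp(z) dz, so v = exp(z): I = exp(z)*cos(4*z) + 4·∫ exp(z)*sin(4*z) dz.
Apply parts again with u = sin(4*z), dv = exp(z) dz: ∫ exp(z)*sin(4*z) dz = exp(z)*sin(4*z) − 4·I. Substituting back brings back I: I = 4*exp(z)*sin(4*z) + exp(z)*cos(4*z) − 16·I.
Solving for I: (1 + 16)·I equals the remaining terms, so I = (1/17)·(4*exp(z)*sin(4*z) + exp(z)*cos(4*z)).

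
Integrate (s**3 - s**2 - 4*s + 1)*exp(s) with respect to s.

(s**3 - 4*s**2 + 4*s - 3)*exp(s) + C

Use integration by parts with u = s**3 - s**2 - 4*s + 1, dv = exp(s) ds, so v = exp(s).
Apply parts 3 times (tabular method): alternate signs, differentiate u down to 0, integrate dv up.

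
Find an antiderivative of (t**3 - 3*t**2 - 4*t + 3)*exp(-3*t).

Use integration by parts with u = t**3 - 3*t**2 - 4*t + 3, dv = exp(-3*t) dt, so v = -exp(-3*t)/3.
Apply parts 3 times (tabular method): alternate signs, differentiate u down to 0, integrate dv up.

(-9*t**3 + 18*t**2 + 48*t - 11)*exp(-3*t)/27 + C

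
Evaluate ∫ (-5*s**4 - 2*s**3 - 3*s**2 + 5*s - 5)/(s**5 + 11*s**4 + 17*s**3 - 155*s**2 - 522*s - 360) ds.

Factor the denominator: (s - 4)*(s + 1)*(s + 3)*(s + 5)*(s + 6).
Partial-fraction decomposition: -6191/(150*(s + 6)) + 745/(18*(s + 5)) - 199/(42*(s + 3)) + 2/(25*(s + 1)) - 1441/(3150*(s - 4)).
Integrate each term: A/(s−a) contributes A·log|s−a|.

-1441*log(s - 4)/3150 + 2*log(s + 1)/25 - 199*log(s + 3)/42 + 745*log(s + 5)/18 - 6191*log(s + 6)/150 + C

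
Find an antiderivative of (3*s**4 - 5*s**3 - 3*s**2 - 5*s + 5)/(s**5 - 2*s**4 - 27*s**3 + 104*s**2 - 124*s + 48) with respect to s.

77*log(s - 4)/36 + 9*log(s - 2)/16 - 419*log(s - 1)/441 + 979*log(s + 6)/784 + 5/(21*s - 21) + C

Factor the denominator: (s - 4)*(s - 2)*(s - 1)**2*(s + 6).
Partial-fraction decomposition: 979/(784*(s + 6)) - 419/(441*(s - 1)) - 5/(21*(s - 1)**2) + 9/(16*(s - 2)) + 77/(36*(s - 4)).
Integrate each term; A/(s−a) gives A·log|s−a|; A/(s−a)² gives −A/(s−a).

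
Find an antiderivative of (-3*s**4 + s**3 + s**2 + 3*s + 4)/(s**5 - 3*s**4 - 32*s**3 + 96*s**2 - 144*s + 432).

-1807*log(s - 6)/720 + 194*log(s - 3)/351 - 2041*log(s + 6)/2160 - 51*log(s**2 + 4)/1040 - 7*atan(s/2)/52 + C

Factor the denominator: (s - 6)*(s - 3)*(s + 6)*(s**2 + 4).
Partial-fraction decomposition: -(51*s + 140)/(520*(s**2 + 4)) - 2041/(2160*(s + 6)) + 194/(351*(s - 3)) - 1807/(720*(s - 6)).
Integrate each term; A/(s−a) gives A·log|s−a|; the (Bs+D)/(s²+p²) term gives a log and an atan.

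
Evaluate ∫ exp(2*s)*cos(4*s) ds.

exp(2*s)*sin(4*s)/5 + exp(2*s)*cos(4*s)/10 + C

Let I denote the integral. Integrate by parts with u = cos(4*s), dv = exp(2*s) ds, so v = exp(2*s)/2: I = exp(2*s)*cos(4*s)/2 + 2·∫ exp(2*s)*sin(4*s) ds.
Apply parts again with u = sin(4*s), dv = exp(2*s) ds: ∫ exp(2*s)*sin(4*s) ds = exp(2*s)*sin(4*s)/2 − 2·I. Substituting back brings back I: I = exp(2*s)*sin(4*s) + exp(2*s)*cos(4*s)/2 − 4·I.
Solving for I: (1 + 4)·I equals the remaining terms, so I = (1/5)·(exp(2*s)*sin(4*s) + exp(2*s)*cos(4*s)/2).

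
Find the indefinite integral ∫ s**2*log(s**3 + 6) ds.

Let u = s**3 + 6, so du = (3*s**2) ds.
The integral becomes (1/3)·∫ log(u) du; integrate by parts with u′=log(u), dv′=du.

s**3*log(s**3 + 6)/3 - s**3/3 + 2*log(s**3 + 6) + C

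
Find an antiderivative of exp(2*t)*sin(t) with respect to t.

Let I denote the integral. Integrate by parts with u = sin(t), dv = exp(2*t) dt, so v = exp(2*t)/2: I = exp(2*t)*sin(t)/2 − (1/2)·∫ exp(2*t)*cos(t) dt.
Apply parts again with u = cos(t), dv = exp(2*t) dt: ∫ exp(2*t)*cos(t) dt = exp(2*t)*cos(t)/2 + (1/2)·I. Substituting back brings back I: I = exp(2*t)*sin(t)/2 - exp(2*t)*cos(t)/4 − (1/4)·I.
Solving for I: (1 + 1/4)·I equals the remaining terms, so I = (4/5)·(exp(2*t)*sin(t)/2 - exp(2*t)*cos(t)/4).

2*exp(2*t)*sin(t)/5 - exp(2*t)*cos(t)/5 + C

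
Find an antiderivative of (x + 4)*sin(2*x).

Use integration by parts with u = x + 4, dv = sin(2*x) dx, so v = -cos(2*x)/2.
Apply parts 1 times (tabular method): alternate signs, differentiate u down to 0, integrate dv up.

-x*cos(2*x)/2 + sin(2*x)/4 - 2*cos(2*x) + C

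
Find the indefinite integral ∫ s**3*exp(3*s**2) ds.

(3*s**2 - 1)*exp(3*s**2)/18 + C

Let u = s², du = 2s ds; rewrite as (1/2)∫ u^1·exp(3u) du.
Now integrate by parts 1 time.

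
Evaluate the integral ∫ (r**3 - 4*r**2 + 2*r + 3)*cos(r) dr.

Use integration by parts with u = r**3 - 4*r**2 + 2*r + 3, dv = cos(r) dr, so v = sin(r).
Apply parts 3 times (tabular method): alternate signs, differentiate u down to 0, integrate dv up.

r**3*sin(r) - 4*r**2*sin(r) + 3*r**2*cos(r) - 4*r*sin(r) - 8*r*cos(r) + 11*sin(r) - 4*cos(r) + C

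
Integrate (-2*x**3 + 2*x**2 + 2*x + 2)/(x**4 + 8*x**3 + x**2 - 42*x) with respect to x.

-log(x)/21 - log(x - 2)/45 + 17*log(x + 3)/15 - 193*log(x + 7)/63 + C

Factor the denominator: x*(x - 2)*(x + 3)*(x + 7).
Partial-fraction decomposition: -193/(63*(x + 7)) + 17/(15*(x + 3)) - 1/(45*(x - 2)) - 1/(21*x).
Integrate each term: A/(x−a) contributes A·log|x−a|.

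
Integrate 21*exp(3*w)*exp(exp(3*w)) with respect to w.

7*exp(exp(3*w)) + C

Let u = exp(3*w), so du = (3*exp(3*w)) dw.
Rewriting, the integral becomes 7·∫ e^u du = 7·e^u.
Substituting back, u = exp(3*w).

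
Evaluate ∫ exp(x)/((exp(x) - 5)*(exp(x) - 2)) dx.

log(exp(x) - 5)/3 - log(exp(x) - 2)/3 + C

Let u = e^x, du = e^x dx.
The integral becomes ∫ du/((u-5)(u-2)); decompose into partial fractions.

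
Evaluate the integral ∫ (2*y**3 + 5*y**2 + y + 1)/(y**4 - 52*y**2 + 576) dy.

619*log(y - 6)/240 - 213*log(y - 4)/160 - 51*log(y + 4)/160 + 257*log(y + 6)/240 + C

Factor the denominator: (y - 6)*(y - 4)*(y + 4)*(y + 6).
Partial-fraction decomposition: 257/(240*(y + 6)) - 51/(160*(y + 4)) - 213/(160*(y - 4)) + 619/(240*(y - 6)).
Integrate each term: A/(y−a) contributes A·log|y−a|.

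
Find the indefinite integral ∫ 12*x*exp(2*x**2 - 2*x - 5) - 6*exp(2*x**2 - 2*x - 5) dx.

3*exp(2*x**2 - 2*x - 5) + C

Let u = 2*x**2 - 2*x - 5, so du = (4*x - 2) dx.
Rewriting, the integral becomes 3·∫ e^u du = 3·e^u.
Substituting back, u = 2*x**2 - 2*x - 5.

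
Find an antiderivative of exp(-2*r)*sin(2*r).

-exp(-2*r)*sin(2*r)/4 - exp(-2*r)*cos(2*r)/4 + C

Let I denote the integral. Integrate by parts with u = sin(2*r), dv = exp(-2*r) dr, so v = -exp(-2*r)/2: I = -exp(-2*r)*sin(2*r)/2 + ∫ exp(-2*r)*cos(2*r) dr.
Apply parts again with u = cos(2*r), dv = exp(-2*r) dr: ∫ exp(-2*r)*cos(2*r) dr = -exp(-2*r)*cos(2*r)/2 − I. Substituting back brings back I: I = -exp(-2*r)*sin(2*r)/2 - exp(-2*r)*cos(2*r)/2 − I.
Solving for I: (1 + 1)·I equals the remaining terms, so I = (1/2)·(-exp(-2*r)*sin(2*r)/2 - exp(-2*r)*cos(2*r)/2).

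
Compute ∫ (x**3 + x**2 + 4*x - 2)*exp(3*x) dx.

(3*x**3 + 12*x - 10)*exp(3*x)/9 + C

Use integration by parts with u = x**3 + x**2 + 4*x - 2, dv = exp(3*x) dx, so v = exp(3*x)/3.
Apply parts 3 times (tabular method): alternate signs, differentiate u down to 0, integrate dv up.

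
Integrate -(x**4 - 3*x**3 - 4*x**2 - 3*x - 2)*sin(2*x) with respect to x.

Use integration by parts with u = x**4 - 3*x**3 - 4*x**2 - 3*x - 2, dv = -sin(2*x) dx, so v = cos(2*x)/2.
Apply parts 4 times (tabular method): alternate signs, differentiate u down to 0, integrate dv up.

x**4*cos(2*x)/2 - x**3*sin(2*x) - 3*x**3*cos(2*x)/2 + 9*x**2*sin(2*x)/4 - 7*x**2*cos(2*x)/2 + 7*x*sin(2*x)/2 + 3*x*cos(2*x)/4 - 3*sin(2*x)/8 + 3*cos(2*x)/4 + C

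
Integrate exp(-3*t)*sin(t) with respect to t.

-3*exp(-3*t)*sin(t)/10 - exp(-3*t)*cos(t)/10 + C

Let I denote the integral. Integrate by parts with u = sin(t), dv = exp(-3*t) dt, so v = -exp(-3*t)/3: I = -exp(-3*t)*sin(t)/3 + (1/3)·∫ exp(-3*t)*cos(t) dt.
Apply parts again with u = cos(t), dv = exp(-3*t) dt: ∫ exp(-3*t)*cos(t) dt = -exp(-3*t)*cos(t)/3 − (1/3)·I. Substituting back brings back I: I = -exp(-3*t)*sin(t)/3 - exp(-3*t)*cos(t)/9 − (1/9)·I.
Solving for I: (1 + 1/9)·I equals the remaining terms, so I = (9/10)·(-exp(-3*t)*sin(t)/3 - exp(-3*t)*cos(t)/9).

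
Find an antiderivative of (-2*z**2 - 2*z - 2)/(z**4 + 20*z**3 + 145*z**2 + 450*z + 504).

-7*log(z + 3)/6 + 13*log(z + 4)/3 - 31*log(z + 6)/3 + 43*log(z + 7)/6 + C

Factor the denominator: (z + 3)*(z + 4)*(z + 6)*(z + 7).
Partial-fraction decomposition: 43/(6*(z + 7)) - 31/(3*(z + 6)) + 13/(3*(z + 4)) - 7/(6*(z + 3)).
Integrate each term: A/(z−a) contributes A·log|z−a|.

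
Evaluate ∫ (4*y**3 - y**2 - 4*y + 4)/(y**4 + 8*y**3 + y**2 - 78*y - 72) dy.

Factor the denominator: (y - 3)*(y + 1)*(y + 4)*(y + 6).
Partial-fraction decomposition: 436/(45*(y + 6)) - 6/(y + 4) - 1/(20*(y + 1)) + 13/(36*(y - 3)).
Integrate each term: A/(y−a) contributes A·log|y−a|.

13*log(y - 3)/36 - log(y + 1)/20 - 6*log(y + 4) + 436*log(y + 6)/45 + C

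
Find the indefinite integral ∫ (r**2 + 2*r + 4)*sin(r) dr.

Use integration by parts with u = r**2 + 2*r + 4, dv = sin(r) dr, so v = -cos(r).
Apply parts 2 times (tabular method): alternate signs, differentiate u down to 0, integrate dv up.

-r**2*cos(r) + 2*r*sin(r) - 2*r*cos(r) + 2*sin(r) - 2*cos(r) + C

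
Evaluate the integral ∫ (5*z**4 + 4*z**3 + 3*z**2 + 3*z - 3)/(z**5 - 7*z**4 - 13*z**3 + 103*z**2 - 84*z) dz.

Factor the denominator: z*(z - 7)*(z - 3)*(z - 1)*(z + 4).
Partial-fraction decomposition: 151/(220*(z + 4)) + 1/(5*(z - 1)) - 13/(4*(z - 3)) + 2257/(308*(z - 7)) + 1/(28*z).
Integrate each term: A/(z−a) contributes A·log|z−a|.

log(z)/28 + 2257*log(z - 7)/308 - 13*log(z - 3)/4 + log(z - 1)/5 + 151*log(z + 4)/220 + C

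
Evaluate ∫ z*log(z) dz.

z**2*log(z)/2 - z**2/4 + C

Use integration by parts with u = log(z), dv = z dz.
Then du = 1/z dz and v = z**2/2.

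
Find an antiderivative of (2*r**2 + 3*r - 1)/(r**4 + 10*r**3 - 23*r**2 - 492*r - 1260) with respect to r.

59*log(r - 7)/1014 - 17*log(r + 5)/6 + 469*log(r + 6)/169 - 53/(13*r + 78) + C

Factor the denominator: (r - 7)*(r + 5)*(r + 6)**2.
Partial-fraction decomposition: 469/(169*(r + 6)) + 53/(13*(r + 6)**2) - 17/(6*(r + 5)) + 59/(1014*(r - 7)).
Integrate each term; A/(r−a) gives A·log|r−a|; A/(r−a)² gives −A/(r−a).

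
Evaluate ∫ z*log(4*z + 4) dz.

z**2*log(4*z + 4)/2 - z**2/4 + z/2 - log(z + 1)/2 + C

Use integration by parts with u = log(4*z + 4), dv = z dz.
Then du = 4/(4*z + 4) dz and v = z**2/2.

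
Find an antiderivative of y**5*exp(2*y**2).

(2*y**4 - 2*y**2 + 1)*exp(2*y**2)/8 + C

Let u = y², du = 2y dy; rewrite as (1/2)∫ u^2·exp(2u) du.
Now integrate by parts 2 times.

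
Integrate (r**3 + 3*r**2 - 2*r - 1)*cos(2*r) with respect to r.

Use integration by parts with u = r**3 + 3*r**2 - 2*r - 1, dv = cos(2*r) dr, so v = sin(2*r)/2.
Apply parts 3 times (tabular method): alternate signs, differentiate u down to 0, integrate dv up.

r**3*sin(2*r)/2 + 3*r**2*sin(2*r)/2 + 3*r**2*cos(2*r)/4 - 7*r*sin(2*r)/4 + 3*r*cos(2*r)/2 - 5*sin(2*r)/4 - 7*cos(2*r)/8 + C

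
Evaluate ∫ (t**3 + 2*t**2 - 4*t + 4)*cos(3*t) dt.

Use integration by parts with u = t**3 + 2*t**2 - 4*t + 4, dv = cos(3*t) dt, so v = sin(3*t)/3.
Apply parts 3 times (tabular method): alternate signs, differentiate u down to 0, integrate dv up.

t**3*sin(3*t)/3 + 2*t**2*sin(3*t)/3 + t**2*cos(3*t)/3 - 14*t*sin(3*t)/9 + 4*t*cos(3*t)/9 + 32*sin(3*t)/27 - 14*cos(3*t)/27 + C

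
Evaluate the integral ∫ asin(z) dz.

Use integration by parts with u = arcsin(z), dv = dz.
Then du = 1/sqrt(-z**2 + 1) dz.

z*asin(z) + sqrt(-z**2 + 1) + C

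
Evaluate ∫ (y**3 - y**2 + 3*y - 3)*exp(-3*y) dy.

Use integration by parts with u = y**3 - y**2 + 3*y - 3, dv = exp(-3*y) dy, so v = -exp(-3*y)/3.
Apply parts 3 times (tabular method): alternate signs, differentiate u down to 0, integrate dv up.

(-y**3 - 3*y + 2)*exp(-3*y)/3 + C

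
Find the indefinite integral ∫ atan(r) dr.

r*atan(r) - log(r**2 + 1)/2 + C

Use integration by parts with u = arctan(r), dv = dr.
Then du = 1/(r**2 + 1) dr.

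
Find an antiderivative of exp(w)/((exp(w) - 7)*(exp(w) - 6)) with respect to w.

Let u = e^w, du = e^w dw.
The integral becomes ∫ du/((u-6)(u-7)); decompose into partial fractions.

log(exp(w) - 7) - log(exp(w) - 6) + C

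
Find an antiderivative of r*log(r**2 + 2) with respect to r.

r**2*log(r**2 + 2)/2 - r**2/2 + log(r**2 + 2) + C

Let u = r**2 + 2, so du = (2*r) dr.
The integral becomes (1/2)·∫ log(u) du; integrate by parts with u′=log(u), dv′=du.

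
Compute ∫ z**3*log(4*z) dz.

Use integration by parts with u = log(4*z), dv = z**3 dz.
Then du = 1/z dz and v = z**4/4.

z**4*(log(z) + 2*log(2))/4 - z**4/16 + C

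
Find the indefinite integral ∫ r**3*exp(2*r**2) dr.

(2*r**2 - 1)*exp(2*r**2)/8 + C

Let u = r², du = 2r dr; rewrite as (1/2)∫ u^1·exp(2u) du.
Now integrate by parts 1 time.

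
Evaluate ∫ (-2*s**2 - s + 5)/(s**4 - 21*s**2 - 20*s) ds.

-log(s)/4 - 5*log(s - 5)/27 + 2*log(s + 1)/9 + 23*log(s + 4)/108 + C

Factor the denominator: s*(s - 5)*(s + 1)*(s + 4).
Partial-fraction decomposition: 23/(108*(s + 4)) + 2/(9*(s + 1)) - 5/(27*(s - 5)) - 1/(4*s).
Integrate each term: A/(s−a) contributes A·log|s−a|.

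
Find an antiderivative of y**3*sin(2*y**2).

Let u = y², du = 2y dy; rewrite as (1/2)∫ u^1·sin(2u) du.
Now integrate by parts 1 time.

-y**2*cos(2*y**2)/4 + sin(2*y**2)/8 + C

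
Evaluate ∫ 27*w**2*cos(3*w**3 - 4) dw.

3*sin(3*w**3 - 4) + C

Let u = 3*w**3 - 4, so du = (9*w**2) dw.
Rewriting, the integral becomes 3·∫ cos(u) du = 3·sin(u).
Substituting back, u = 3*w**3 - 4.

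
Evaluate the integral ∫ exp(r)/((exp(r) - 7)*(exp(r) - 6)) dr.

log(exp(r) - 7) - log(exp(r) - 6) + C

Let u = e^r, du = e^r dr.
The integral becomes ∫ du/((u-6)(u-7)); decompose into partial fractions.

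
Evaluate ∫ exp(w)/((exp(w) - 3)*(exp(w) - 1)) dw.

Let u = e^w, du = e^w dw.
The integral becomes ∫ du/((u-1)(u-3)); decompose into partial fractions.

log(exp(w) - 3)/2 - log(exp(w) - 1)/2 + C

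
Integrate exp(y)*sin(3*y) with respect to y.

Let I denote the integral. Integrate by parts with u = sin(3*y), dv = exp(y) dy, so v = exp(y): I = exp(y)*sin(3*y) − 3·∫ exp(y)*cos(3*y) dy.
Apply parts again with u = cos(3*y), dv = exp(y) dy: ∫ exp(y)*cos(3*y) dy = exp(y)*cos(3*y) + 3·I. Substituting back brings back I: I = exp(y)*sin(3*y) - 3*exp(y)*cos(3*y) − 9·I.
Solving for I: (1 + 9)·I equals the remaining terms, so I = (1/10)·(exp(y)*sin(3*y) - 3*exp(y)*cos(3*y)).

exp(y)*sin(3*y)/10 - 3*exp(y)*cos(3*y)/10 + C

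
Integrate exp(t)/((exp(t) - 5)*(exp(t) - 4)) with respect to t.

Let u = e^t, du = e^t dt.
The integral becomes ∫ du/((u-5)(u-4)); decompose into partial fractions.

log(exp(t) - 5) - log(exp(t) - 4) + C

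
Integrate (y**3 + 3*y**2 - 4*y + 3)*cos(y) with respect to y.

Use integration by parts with u = y**3 + 3*y**2 - 4*y + 3, dv = cos(y) dy, so v = sin(y).
Apply parts 3 times (tabular method): alternate signs, differentiate u down to 0, integrate dv up.

y**3*sin(y) + 3*y**2*sin(y) + 3*y**2*cos(y) - 10*y*sin(y) + 6*y*cos(y) - 3*sin(y) - 10*cos(y) + C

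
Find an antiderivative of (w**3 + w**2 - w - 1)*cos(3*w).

w**3*sin(3*w)/3 + w**2*sin(3*w)/3 + w**2*cos(3*w)/3 - 5*w*sin(3*w)/9 + 2*w*cos(3*w)/9 - 11*sin(3*w)/27 - 5*cos(3*w)/27 + C

Use integration by parts with u = w**3 + w**2 - w - 1, dv = cos(3*w) dw, so v = sin(3*w)/3.
Apply parts 3 times (tabular method): alternate signs, differentiate u down to 0, integrate dv up.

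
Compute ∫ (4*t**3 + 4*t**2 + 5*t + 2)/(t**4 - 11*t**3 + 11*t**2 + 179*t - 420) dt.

Factor the denominator: (t - 7)*(t - 5)*(t - 3)*(t + 4).
Partial-fraction decomposition: 10/(33*(t + 4)) + 23/(8*(t - 3)) - 209/(12*(t - 5)) + 1605/(88*(t - 7)).
Integrate each term: A/(t−a) contributes A·log|t−a|.

1605*log(t - 7)/88 - 209*log(t - 5)/12 + 23*log(t - 3)/8 + 10*log(t + 4)/33 + C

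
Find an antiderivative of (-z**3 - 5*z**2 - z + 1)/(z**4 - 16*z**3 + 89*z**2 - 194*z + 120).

Factor the denominator: (z - 6)*(z - 5)*(z - 4)*(z - 1).
Partial-fraction decomposition: 1/(10*(z - 1)) - 49/(2*(z - 4)) + 127/(2*(z - 5)) - 401/(10*(z - 6)).
Integrate each term: A/(z−a) contributes A·log|z−a|.

-401*log(z - 6)/10 + 127*log(z - 5)/2 - 49*log(z - 4)/2 + log(z - 1)/10 + C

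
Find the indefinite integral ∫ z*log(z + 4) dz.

z**2*log(z + 4)/2 - z**2/4 + 2*z - 8*log(z + 4) + C

Use integration by parts with u = log(z + 4), dv = z dz.
Then du = 1/(z + 4) dz and v = z**2/2.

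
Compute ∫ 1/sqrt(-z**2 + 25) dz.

Substitute z = 5·sin(θ), so dz = 5·cos(θ) dθ and the radical becomes sqrt(-z**2 + 25) = 5·cos(θ) by the Pythagorean identity.
Integrate the resulting trig expression in θ, then back-substitute θ = asin(z/5), sin(θ) = z/5, cos(θ) = sqrt(-z**2 + 25)/5 (absorbing any constant into C).

asin(z/5) + C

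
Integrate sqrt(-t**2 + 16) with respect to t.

t*sqrt(-t**2 + 16)/2 + 8*asin(t/4) + C

Substitute t = 4·sin(θ), so dt = 4·cos(θ) dθ and the radical becomes sqrt(-t**2 + 16) = 4·cos(θ) by the Pythagorean identity.
Integrate the resulting trig expression in θ, then back-substitute θ = asin(t/4), sin(θ) = t/4, cos(θ) = sqrt(-t**2 + 16)/4 (absorbing any constant into C).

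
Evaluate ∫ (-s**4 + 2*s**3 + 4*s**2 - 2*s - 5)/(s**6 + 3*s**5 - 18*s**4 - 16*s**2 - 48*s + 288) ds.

-2*log(s - 3)/585 - 7*log(s - 2)/256 - 17*log(s + 2)/640 + 1577*log(s + 6)/11520 - 331*log(s**2 + 4)/8320 - 347*atan(s/2)/4160 + C

Factor the denominator: (s - 3)*(s - 2)*(s + 2)*(s + 6)*(s**2 + 4).
Partial-fraction decomposition: -(331*s + 694)/(4160*(s**2 + 4)) + 1577/(11520*(s + 6)) - 17/(640*(s + 2)) - 7/(256*(s - 2)) - 2/(585*(s - 3)).
Integrate each term; A/(s−a) gives A·log|s−a|; the (Bs+D)/(s²+p²) term gives a log and an atan.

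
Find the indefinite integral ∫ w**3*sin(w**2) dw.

Let u = w², du = 2w dw; rewrite as (1/2)∫ u^1·sin(1u) du.
Now integrate by parts 1 time.

-w**2*cos(w**2)/2 + sin(w**2)/2 + C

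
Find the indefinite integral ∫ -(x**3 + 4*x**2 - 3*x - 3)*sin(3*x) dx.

x**3*cos(3*x)/3 - x**2*sin(3*x)/3 + 4*x**2*cos(3*x)/3 - 8*x*sin(3*x)/9 - 11*x*cos(3*x)/9 + 11*sin(3*x)/27 - 35*cos(3*x)/27 + C

Use integration by parts with u = x**3 + 4*x**2 - 3*x - 3, dv = -sin(3*x) dx, so v = cos(3*x)/3.
Apply parts 3 times (tabular method): alternate signs, differentiate u down to 0, integrate dv up.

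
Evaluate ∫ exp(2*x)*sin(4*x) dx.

Let I denote the integral. Integrate by parts with u = sin(4*x), dv = exp(2*x) dx, so v = exp(2*x)/2: I = exp(2*x)*sin(4*x)/2 − 2·∫ exp(2*x)*cos(4*x) dx.
Apply parts again with u = cos(4*x), dv = exp(2*x) dx: ∫ exp(2*x)*cos(4*x) dx = exp(2*x)*cos(4*x)/2 + 2·I. Substituting back brings back I: I = exp(2*x)*sin(4*x)/2 - exp(2*x)*cos(4*x) − 4·I.
Solving for I: (1 + 4)·I equals the remaining terms, so I = (1/5)·(exp(2*x)*sin(4*x)/2 - exp(2*x)*cos(4*x)).

exp(2*x)*sin(4*x)/10 - exp(2*x)*cos(4*x)/5 + C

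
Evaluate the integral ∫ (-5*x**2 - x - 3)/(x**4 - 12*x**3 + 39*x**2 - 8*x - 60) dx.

Factor the denominator: (x - 6)*(x - 5)*(x - 2)*(x + 1).
Partial-fraction decomposition: 1/(18*(x + 1)) - 25/(36*(x - 2)) + 133/(18*(x - 5)) - 27/(4*(x - 6)).
Integrate each term: A/(x−a) contributes A·log|x−a|.

-27*log(x - 6)/4 + 133*log(x - 5)/18 - 25*log(x - 2)/36 + log(x + 1)/18 + C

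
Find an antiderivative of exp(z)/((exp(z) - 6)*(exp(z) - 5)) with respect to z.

Let u = e^z, du = e^z dz.
The integral becomes ∫ du/((u-5)(u-6)); decompose into partial fractions.

log(exp(z) - 6) - log(exp(z) - 5) + C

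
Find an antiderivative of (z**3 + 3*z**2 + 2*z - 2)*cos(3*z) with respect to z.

z**3*sin(3*z)/3 + z**2*sin(3*z) + z**2*cos(3*z)/3 + 4*z*sin(3*z)/9 + 2*z*cos(3*z)/3 - 8*sin(3*z)/9 + 4*cos(3*z)/27 + C

Use integration by parts with u = z**3 + 3*z**2 + 2*z - 2, dv = cos(3*z) dz, so v = sin(3*z)/3.
Apply parts 3 times (tabular method): alternate signs, differentiate u down to 0, integrate dv up.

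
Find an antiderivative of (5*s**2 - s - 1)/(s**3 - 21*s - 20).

119*log(s - 5)/54 - 5*log(s + 1)/18 + 83*log(s + 4)/27 + C

Factor the denominator: (s - 5)*(s + 1)*(s + 4).
Partial-fraction decomposition: 83/(27*(s + 4)) - 5/(18*(s + 1)) + 119/(54*(s - 5)).
Integrate each term: A/(s−a) contributes A·log|s−a|.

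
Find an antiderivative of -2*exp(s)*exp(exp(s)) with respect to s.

-2*exp(exp(s)) + C

Let u = exp(s), so du = (exp(s)) ds.
Rewriting, the integral becomes -2·∫ e^u du = -2·e^u.
Substituting back, u = exp(s).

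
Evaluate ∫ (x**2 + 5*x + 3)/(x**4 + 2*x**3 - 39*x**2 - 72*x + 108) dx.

Factor the denominator: (x - 6)*(x - 1)*(x + 3)*(x + 6).
Partial-fraction decomposition: -1/(28*(x + 6)) - 1/(36*(x + 3)) - 9/(140*(x - 1)) + 23/(180*(x - 6)).
Integrate each term: A/(x−a) contributes A·log|x−a|.

23*log(x - 6)/180 - 9*log(x - 1)/140 - log(x + 3)/36 - log(x + 6)/28 + C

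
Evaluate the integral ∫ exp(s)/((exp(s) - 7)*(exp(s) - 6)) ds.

log(exp(s) - 7) - log(exp(s) - 6) + C

Let u = e^s, du = e^s ds.
The integral becomes ∫ du/((u-7)(u-6)); decompose into partial fractions.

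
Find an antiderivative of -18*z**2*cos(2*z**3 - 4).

Let u = 2*z**3 - 4, so du = (6*z**2) dz.
Rewriting, the integral becomes -3·∫ cos(u) du = -3·sin(u).
Substituting back, u = 2*z**3 - 4.

-3*sin(2*z**3 - 4) + C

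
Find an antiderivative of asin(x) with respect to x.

Use integration by parts with u = arcsin(x), dv = dx.
Then du = 1/sqrt(-x**2 + 1) dx.

x*asin(x) + sqrt(-x**2 + 1) + C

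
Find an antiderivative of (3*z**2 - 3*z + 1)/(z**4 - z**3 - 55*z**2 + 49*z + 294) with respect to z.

127*log(z - 7)/504 - 19*log(z - 3)/200 + 19*log(z + 2)/225 - 169*log(z + 7)/700 + C

Factor the denominator: (z - 7)*(z - 3)*(z + 2)*(z + 7).
Partial-fraction decomposition: -169/(700*(z + 7)) + 19/(225*(z + 2)) - 19/(200*(z - 3)) + 127/(504*(z - 7)).
Integrate each term: A/(z−a) contributes A·log|z−a|.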